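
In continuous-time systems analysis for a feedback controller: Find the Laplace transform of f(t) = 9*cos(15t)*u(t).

Standard pair: cos(wt)*u(t) <-> s/(s^2+w^2)
With w = 15: L{9*cos(15t)*u(t)} = 9s/(s^2+225)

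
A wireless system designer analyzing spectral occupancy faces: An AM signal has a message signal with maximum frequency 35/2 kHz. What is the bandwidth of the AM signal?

In AM (double-sideband), the bandwidth is twice the message frequency.
BW = 2 * f_m = 2 * 35/2 kHz = 35 kHz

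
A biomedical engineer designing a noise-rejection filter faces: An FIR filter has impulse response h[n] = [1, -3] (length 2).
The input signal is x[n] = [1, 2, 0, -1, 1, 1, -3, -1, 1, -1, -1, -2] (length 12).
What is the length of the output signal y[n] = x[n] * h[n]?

For linear convolution, the output length is:
len(y) = len(x) + len(h) - 1 = 12 + 2 - 1 = 13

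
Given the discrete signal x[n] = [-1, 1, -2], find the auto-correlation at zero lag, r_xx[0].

The auto-correlation at zero lag r_xx[0] equals the signal energy.
r_xx[0] = sum of x[n]^2 = (-1)^2 + 1^2 + (-2)^2
= 1 + 1 + 4 = 6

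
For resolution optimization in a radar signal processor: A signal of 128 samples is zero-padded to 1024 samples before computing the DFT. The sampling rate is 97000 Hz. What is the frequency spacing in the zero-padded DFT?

Original DFT: N = 128, resolution = f_s/N = 97000/128 = 12125/16 Hz
Zero-padded DFT: N = 1024, resolution = f_s/N = 97000/1024 = 12125/128 Hz
Zero-padding interpolates the spectrum (finer frequency grid)
but does NOT improve the true spectral resolution (ability to resolve close frequencies).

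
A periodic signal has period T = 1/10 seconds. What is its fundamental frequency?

The fundamental frequency is the reciprocal of the period.
f = 1/T = 1/(1/10) = 10 Hz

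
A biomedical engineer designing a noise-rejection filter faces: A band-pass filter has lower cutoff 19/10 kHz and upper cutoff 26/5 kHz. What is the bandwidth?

Bandwidth = f_high - f_low
= 26/5 kHz - 19/10 kHz = 33/10 kHz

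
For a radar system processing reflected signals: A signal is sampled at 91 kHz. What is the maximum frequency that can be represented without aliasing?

The maximum frequency that can be represented without aliasing
is the Nyquist frequency: f_max = f_s / 2 = 91 kHz / 2 = 91/2 kHz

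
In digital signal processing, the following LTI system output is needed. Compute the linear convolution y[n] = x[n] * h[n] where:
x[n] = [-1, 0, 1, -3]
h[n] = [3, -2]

y[n] = sum_k x[k]*h[n-k]. Output length = len(x) + len(h) - 1 = 4 + 2 - 1 = 5.
y[0] = -1*3 = -3
y[1] = 0*3 + -1*-2 = 2
y[2] = 1*3 + 0*-2 = 3
y[3] = -3*3 + 1*-2 = -11
y[4] = -3*-2 = 6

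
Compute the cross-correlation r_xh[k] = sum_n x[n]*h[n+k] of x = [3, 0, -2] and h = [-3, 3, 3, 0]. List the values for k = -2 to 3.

Both sequences indexed from 0 and zero outside their support.
Lags with overlap: k = -2 to 3.
  r_xh[-2] = x[2]*h[0] = 6
  r_xh[-1] = x[1]*h[0] + x[2]*h[1] = -6
  r_xh[0] = x[0]*h[0] + x[1]*h[1] + x[2]*h[2] = -15
  r_xh[1] = x[0]*h[1] + x[1]*h[2] + x[2]*h[3] = 9
  r_xh[2] = x[0]*h[2] + x[1]*h[3] = 9
  r_xh[3] = x[0]*h[3] = 0
r_xh = [6, -6, -15, 9, 9, 0] (for k = -2, ..., 3)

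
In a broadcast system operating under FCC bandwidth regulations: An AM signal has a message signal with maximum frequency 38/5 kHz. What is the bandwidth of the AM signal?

In AM (double-sideband), the bandwidth is twice the message frequency.
BW = 2 * f_m = 2 * 38/5 kHz = 76/5 kHz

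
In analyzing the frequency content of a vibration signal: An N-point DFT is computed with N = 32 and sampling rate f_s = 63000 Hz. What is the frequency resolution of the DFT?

DFT frequency resolution = f_s / N
= 63000 / 32 = 7875/4 Hz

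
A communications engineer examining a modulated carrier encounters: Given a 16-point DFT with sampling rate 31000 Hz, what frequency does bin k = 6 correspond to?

The frequency of DFT bin k is: f_k = k * f_s / N
f_6 = 6 * 31000 / 16 = 11625 Hz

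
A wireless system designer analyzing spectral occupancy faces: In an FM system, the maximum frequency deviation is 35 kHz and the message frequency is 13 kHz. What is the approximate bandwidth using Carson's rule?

Carson's rule: BW = 2*(delta_f + f_m)
= 2*(35 + 13) kHz = 96 kHz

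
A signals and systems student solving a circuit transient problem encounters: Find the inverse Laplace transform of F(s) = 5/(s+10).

Standard pair: k/(s+a) <-> k*e^(-at)*u(t)
With k=5, a=10: f(t) = 5*e^(-10t)*u(t)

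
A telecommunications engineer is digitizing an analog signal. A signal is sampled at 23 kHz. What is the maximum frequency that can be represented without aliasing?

The maximum frequency that can be represented without aliasing
is the Nyquist frequency: f_max = f_s / 2 = 23 kHz / 2 = 23/2 kHz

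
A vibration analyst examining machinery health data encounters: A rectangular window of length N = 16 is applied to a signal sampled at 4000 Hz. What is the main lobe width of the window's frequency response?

For a rectangular window of length N,
the main lobe width in frequency is 2*f_s/N.
= 2*4000/16 = 500 Hz
This determines the minimum frequency separation for resolving two sinusoids.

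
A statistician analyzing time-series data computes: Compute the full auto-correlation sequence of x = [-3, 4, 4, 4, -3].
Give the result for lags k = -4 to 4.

r_xx[k] = sum_m x[m]*x[m+k], indexed from 0, for k = -4 to 4:
  r_xx[-4] = x[4]*x[0] = 9
  r_xx[-3] = x[3]*x[0] + x[4]*x[1] = -24
  r_xx[-2] = x[2]*x[0] + x[3]*x[1] + x[4]*x[2] = -8
  r_xx[-1] = x[1]*x[0] + x[2]*x[1] + x[3]*x[2] + x[4]*x[3] = 8
  r_xx[0] = x[0]*x[0] + x[1]*x[1] + x[2]*x[2] + x[3]*x[3] + x[4]*x[4] = 66
  r_xx[1] = x[0]*x[1] + x[1]*x[2] + x[2]*x[3] + x[3]*x[4] = 8
  r_xx[2] = x[0]*x[2] + x[1]*x[3] + x[2]*x[4] = -8
  r_xx[3] = x[0]*x[3] + x[1]*x[4] = -24
  r_xx[4] = x[0]*x[4] = 9
r_xx = [9, -24, -8, 8, 66, 8, -8, -24, 9]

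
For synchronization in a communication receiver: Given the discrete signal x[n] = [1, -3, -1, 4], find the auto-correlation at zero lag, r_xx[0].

The auto-correlation at zero lag r_xx[0] equals the signal energy.
r_xx[0] = sum of x[n]^2 = 1^2 + (-3)^2 + (-1)^2 + 4^2
= 1 + 9 + 1 + 16 = 27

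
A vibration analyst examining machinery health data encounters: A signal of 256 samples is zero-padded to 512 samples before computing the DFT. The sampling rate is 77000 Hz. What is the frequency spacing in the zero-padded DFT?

Original DFT: N = 256, resolution = f_s/N = 77000/256 = 9625/32 Hz
Zero-padded DFT: N = 512, resolution = f_s/N = 77000/512 = 9625/64 Hz
Zero-padding interpolates the spectrum (finer frequency grid)
but does NOT improve the true spectral resolution (ability to resolve close frequencies).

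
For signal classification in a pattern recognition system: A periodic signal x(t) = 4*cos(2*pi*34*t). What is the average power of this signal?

Average power of A*cos(wt) is A^2/2.
P = 4^2 / 2 = 16/2 = 8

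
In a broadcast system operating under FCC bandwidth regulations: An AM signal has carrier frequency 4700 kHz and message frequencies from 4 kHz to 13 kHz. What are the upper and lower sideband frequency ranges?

Upper sideband (USB) = fc + [fm_low, fm_high] = 4700 + [4, 13] = [4704, 4713] kHz
Lower sideband (LSB) = fc - [fm_high, fm_low] = 4700 - [13, 4] = [4687, 4696] kHz
Total occupied spectrum: 4687 kHz to 4713 kHz (plus carrier at 4700 kHz)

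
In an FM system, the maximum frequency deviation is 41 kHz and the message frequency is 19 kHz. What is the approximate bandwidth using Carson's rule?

Carson's rule: BW = 2*(delta_f + f_m)
= 2*(41 + 19) kHz = 120 kHz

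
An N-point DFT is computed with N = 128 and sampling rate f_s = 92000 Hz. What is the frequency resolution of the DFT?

DFT frequency resolution = f_s / N
= 92000 / 128 = 2875/4 Hz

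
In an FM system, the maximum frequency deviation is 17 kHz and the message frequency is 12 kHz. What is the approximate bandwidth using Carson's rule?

Carson's rule: BW = 2*(delta_f + f_m)
= 2*(17 + 12) kHz = 58 kHz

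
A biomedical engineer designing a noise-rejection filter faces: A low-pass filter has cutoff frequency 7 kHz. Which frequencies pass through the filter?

A low-pass filter passes all frequencies below the cutoff frequency 7 kHz and attenuates higher frequencies.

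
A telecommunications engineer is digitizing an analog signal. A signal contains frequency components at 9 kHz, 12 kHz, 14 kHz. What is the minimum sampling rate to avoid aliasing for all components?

The highest frequency component is f_max = 14 kHz.
Nyquist rate = 2 * f_max = 2 * 14 kHz = 28 kHz.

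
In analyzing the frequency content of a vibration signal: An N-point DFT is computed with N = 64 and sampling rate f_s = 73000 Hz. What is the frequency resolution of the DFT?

DFT frequency resolution = f_s / N
= 73000 / 64 = 9125/8 Hz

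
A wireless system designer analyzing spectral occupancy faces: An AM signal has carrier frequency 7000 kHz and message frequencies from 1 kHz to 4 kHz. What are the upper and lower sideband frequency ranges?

Upper sideband (USB) = fc + [fm_low, fm_high] = 7000 + [1, 4] = [7001, 7004] kHz
Lower sideband (LSB) = fc - [fm_high, fm_low] = 7000 - [4, 1] = [6996, 6999] kHz
Total occupied spectrum: 6996 kHz to 7004 kHz (plus carrier at 7000 kHz)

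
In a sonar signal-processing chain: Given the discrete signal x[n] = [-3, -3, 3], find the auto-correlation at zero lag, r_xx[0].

The auto-correlation at zero lag r_xx[0] equals the signal energy.
r_xx[0] = sum of x[n]^2 = (-3)^2 + (-3)^2 + 3^2
= 9 + 9 + 9 = 27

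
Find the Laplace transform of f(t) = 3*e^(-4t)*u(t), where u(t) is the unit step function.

Standard Laplace transform pair:
e^(-at)*u(t) <-> 1/(s+a)
With a = 4: L{3*e^(-4t)*u(t)} = 3/(s+4), ROC: Re(s) > -4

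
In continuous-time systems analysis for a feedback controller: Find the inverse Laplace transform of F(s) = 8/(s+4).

Standard pair: k/(s+a) <-> k*e^(-at)*u(t)
With k=8, a=4: f(t) = 8*e^(-4t)*u(t)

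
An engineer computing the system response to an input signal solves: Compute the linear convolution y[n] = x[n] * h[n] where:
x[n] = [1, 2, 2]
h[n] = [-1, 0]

y[n] = sum_k x[k]*h[n-k]. Output length = len(x) + len(h) - 1 = 3 + 2 - 1 = 4.
y[0] = 1*-1 = -1
y[1] = 2*-1 + 1*0 = -2
y[2] = 2*-1 + 2*0 = -2
y[3] = 2*0 = 0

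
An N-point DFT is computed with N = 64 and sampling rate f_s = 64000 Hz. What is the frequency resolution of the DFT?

DFT frequency resolution = f_s / N
= 64000 / 64 = 1000 Hz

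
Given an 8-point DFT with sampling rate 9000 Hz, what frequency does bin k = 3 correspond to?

The frequency of DFT bin k is: f_k = k * f_s / N
f_3 = 3 * 9000 / 8 = 3375 Hz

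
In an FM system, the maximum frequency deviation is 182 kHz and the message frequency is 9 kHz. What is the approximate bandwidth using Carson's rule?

Carson's rule: BW = 2*(delta_f + f_m)
= 2*(182 + 9) kHz = 382 kHz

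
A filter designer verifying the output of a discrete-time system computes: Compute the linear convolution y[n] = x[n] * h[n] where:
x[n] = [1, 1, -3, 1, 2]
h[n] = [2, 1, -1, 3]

y[n] = sum_k x[k]*h[n-k]. Output length = len(x) + len(h) - 1 = 5 + 4 - 1 = 8.
y[0] = 1*2 = 2
y[1] = 1*2 + 1*1 = 3
y[2] = -3*2 + 1*1 + 1*-1 = -6
y[3] = 1*2 + -3*1 + 1*-1 + 1*3 = 1
y[4] = 2*2 + 1*1 + -3*-1 + 1*3 = 11
y[5] = 2*1 + 1*-1 + -3*3 = -8
y[6] = 2*-1 + 1*3 = 1
y[7] = 2*3 = 6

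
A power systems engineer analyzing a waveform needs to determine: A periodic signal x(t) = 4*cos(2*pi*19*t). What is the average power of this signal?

Average power of A*cos(wt) is A^2/2.
P = 4^2 / 2 = 16/2 = 8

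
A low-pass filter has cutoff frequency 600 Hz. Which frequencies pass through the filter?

A low-pass filter passes all frequencies below the cutoff frequency 600 Hz and attenuates higher frequencies.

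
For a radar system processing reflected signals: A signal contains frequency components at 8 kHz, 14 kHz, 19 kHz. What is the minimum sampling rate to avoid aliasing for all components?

The highest frequency component is f_max = 19 kHz.
Nyquist rate = 2 * f_max = 2 * 19 kHz = 38 kHz.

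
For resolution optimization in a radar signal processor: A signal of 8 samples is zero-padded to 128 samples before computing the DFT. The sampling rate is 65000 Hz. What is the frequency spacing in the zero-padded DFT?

Original DFT: N = 8, resolution = f_s/N = 65000/8 = 8125 Hz
Zero-padded DFT: N = 128, resolution = f_s/N = 65000/128 = 8125/16 Hz
Zero-padding interpolates the spectrum (finer frequency grid)
but does NOT improve the true spectral resolution (ability to resolve close frequencies).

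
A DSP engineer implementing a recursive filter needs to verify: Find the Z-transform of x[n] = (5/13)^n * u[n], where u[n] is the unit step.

The Z-transform of a^n * u[n] is z/(z-a) for |z| > |a|.
Here a = 5/13, so X(z) = z/(z - (5/13)) = 13z/(13z - 5)
ROC: |z| > 5/13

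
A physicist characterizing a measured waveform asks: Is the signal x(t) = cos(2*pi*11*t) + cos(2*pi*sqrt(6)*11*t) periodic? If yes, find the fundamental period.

f1 = 11 Hz, f2 = 11*sqrt(6) Hz
Ratio f2/f1 = sqrt(6), which is irrational.
Since the frequency ratio is irrational, no common period exists.
The signal is not periodic.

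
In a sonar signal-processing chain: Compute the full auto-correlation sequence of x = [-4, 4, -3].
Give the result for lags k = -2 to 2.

r_xx[k] = sum_m x[m]*x[m+k], indexed from 0, for k = -2 to 2:
  r_xx[-2] = x[2]*x[0] = 12
  r_xx[-1] = x[1]*x[0] + x[2]*x[1] = -28
  r_xx[0] = x[0]*x[0] + x[1]*x[1] + x[2]*x[2] = 41
  r_xx[1] = x[0]*x[1] + x[1]*x[2] = -28
  r_xx[2] = x[0]*x[2] = 12
r_xx = [12, -28, 41, -28, 12]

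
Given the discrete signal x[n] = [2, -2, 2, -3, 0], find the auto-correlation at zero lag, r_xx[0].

The auto-correlation at zero lag r_xx[0] equals the signal energy.
r_xx[0] = sum of x[n]^2 = 2^2 + (-2)^2 + 2^2 + (-3)^2 + 0^2
= 4 + 4 + 4 + 9 + 0 = 21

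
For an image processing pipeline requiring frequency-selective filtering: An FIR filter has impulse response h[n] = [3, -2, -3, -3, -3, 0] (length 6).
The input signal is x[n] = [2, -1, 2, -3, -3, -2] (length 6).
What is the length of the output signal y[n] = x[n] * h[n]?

For linear convolution, the output length is:
len(y) = len(x) + len(h) - 1 = 6 + 6 - 1 = 11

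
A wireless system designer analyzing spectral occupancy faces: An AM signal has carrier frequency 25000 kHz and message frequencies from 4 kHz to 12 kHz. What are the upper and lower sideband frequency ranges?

Upper sideband (USB) = fc + [fm_low, fm_high] = 25000 + [4, 12] = [25004, 25012] kHz
Lower sideband (LSB) = fc - [fm_high, fm_low] = 25000 - [12, 4] = [24988, 24996] kHz
Total occupied spectrum: 24988 kHz to 25012 kHz (plus carrier at 25000 kHz)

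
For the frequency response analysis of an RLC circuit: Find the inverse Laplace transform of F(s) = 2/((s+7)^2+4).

Standard pair: w/((s+a)^2+w^2) <-> e^(-at)*sin(wt)*u(t)
With a=7, w=2: f(t) = e^(-7t)*sin(2t)*u(t)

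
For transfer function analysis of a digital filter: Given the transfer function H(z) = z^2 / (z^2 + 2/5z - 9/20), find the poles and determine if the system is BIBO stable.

Poles are roots of the denominator: z^2 + 2/5z - 9/20 = 0.
Quadratic formula: z = [-(2/5) +/- sqrt((2/5)^2 - 4*(-9/20))] / 2
Discriminant = 4/25 + 9/5 = 49/25; sqrt = 7/5.
z = (-2/5 +/- 7/5) / 2 => z = 1/2 or z = -9/10.
|p1| = 9/10, |p2| = 1/2.
For BIBO stability, all poles must lie inside the unit circle (|p| < 1).
System is STABLE since both |p| < 1.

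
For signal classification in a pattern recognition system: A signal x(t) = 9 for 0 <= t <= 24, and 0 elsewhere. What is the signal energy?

Energy = integral of |x(t)|^2 dt over the signal duration
= 9^2 * 24 = 81 * 24 = 1944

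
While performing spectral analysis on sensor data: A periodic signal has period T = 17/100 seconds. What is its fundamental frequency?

The fundamental frequency is the reciprocal of the period.
f = 1/T = 1/(17/100) = 100/17 Hz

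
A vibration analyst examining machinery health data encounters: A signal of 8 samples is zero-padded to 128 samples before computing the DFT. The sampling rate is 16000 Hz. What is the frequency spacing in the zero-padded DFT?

Original DFT: N = 8, resolution = f_s/N = 16000/8 = 2000 Hz
Zero-padded DFT: N = 128, resolution = f_s/N = 16000/128 = 125 Hz
Zero-padding interpolates the spectrum (finer frequency grid)
but does NOT improve the true spectral resolution (ability to resolve close frequencies).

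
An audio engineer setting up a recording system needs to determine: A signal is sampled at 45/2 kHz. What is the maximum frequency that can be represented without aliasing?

The maximum frequency that can be represented without aliasing
is the Nyquist frequency: f_max = f_s / 2 = 45/2 kHz / 2 = 45/4 kHz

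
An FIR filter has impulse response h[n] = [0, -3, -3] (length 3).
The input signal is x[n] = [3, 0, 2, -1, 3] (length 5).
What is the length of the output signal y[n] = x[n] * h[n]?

For linear convolution, the output length is:
len(y) = len(x) + len(h) - 1 = 5 + 3 - 1 = 7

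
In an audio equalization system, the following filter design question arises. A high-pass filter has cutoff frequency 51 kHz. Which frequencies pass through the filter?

A high-pass filter passes all frequencies above the cutoff frequency 51 kHz and attenuates lower frequencies.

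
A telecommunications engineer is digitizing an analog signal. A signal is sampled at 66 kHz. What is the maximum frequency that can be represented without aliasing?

The maximum frequency that can be represented without aliasing
is the Nyquist frequency: f_max = f_s / 2 = 66 kHz / 2 = 33 kHz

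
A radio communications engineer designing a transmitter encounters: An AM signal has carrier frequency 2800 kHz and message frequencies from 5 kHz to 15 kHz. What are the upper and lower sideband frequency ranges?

Upper sideband (USB) = fc + [fm_low, fm_high] = 2800 + [5, 15] = [2805, 2815] kHz
Lower sideband (LSB) = fc - [fm_high, fm_low] = 2800 - [15, 5] = [2785, 2795] kHz
Total occupied spectrum: 2785 kHz to 2815 kHz (plus carrier at 2800 kHz)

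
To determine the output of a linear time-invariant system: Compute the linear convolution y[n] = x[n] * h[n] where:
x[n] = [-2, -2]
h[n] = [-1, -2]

y[n] = sum_k x[k]*h[n-k]. Output length = len(x) + len(h) - 1 = 2 + 2 - 1 = 3.
y[0] = -2*-1 = 2
y[1] = -2*-1 + -2*-2 = 6
y[2] = -2*-2 = 4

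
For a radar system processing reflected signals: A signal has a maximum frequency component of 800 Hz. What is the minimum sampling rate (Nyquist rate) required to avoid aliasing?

By the Nyquist-Shannon sampling theorem,
the minimum sampling rate (Nyquist rate) must be at least 2 * f_max.
Nyquist rate = 2 * 800 Hz = 1600 Hz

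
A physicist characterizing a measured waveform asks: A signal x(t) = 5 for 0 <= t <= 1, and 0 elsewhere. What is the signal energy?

Energy = integral of |x(t)|^2 dt over the signal duration
= 5^2 * 1 = 25 * 1 = 25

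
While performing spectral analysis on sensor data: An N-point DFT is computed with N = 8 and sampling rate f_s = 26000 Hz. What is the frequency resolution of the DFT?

DFT frequency resolution = f_s / N
= 26000 / 8 = 3250 Hz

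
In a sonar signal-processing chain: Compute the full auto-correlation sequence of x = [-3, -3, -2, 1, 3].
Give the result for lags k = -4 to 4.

r_xx[k] = sum_m x[m]*x[m+k], indexed from 0, for k = -4 to 4:
  r_xx[-4] = x[4]*x[0] = -9
  r_xx[-3] = x[3]*x[0] + x[4]*x[1] = -12
  r_xx[-2] = x[2]*x[0] + x[3]*x[1] + x[4]*x[2] = -3
  r_xx[-1] = x[1]*x[0] + x[2]*x[1] + x[3]*x[2] + x[4]*x[3] = 16
  r_xx[0] = x[0]*x[0] + x[1]*x[1] + x[2]*x[2] + x[3]*x[3] + x[4]*x[4] = 32
  r_xx[1] = x[0]*x[1] + x[1]*x[2] + x[2]*x[3] + x[3]*x[4] = 16
  r_xx[2] = x[0]*x[2] + x[1]*x[3] + x[2]*x[4] = -3
  r_xx[3] = x[0]*x[3] + x[1]*x[4] = -12
  r_xx[4] = x[0]*x[4] = -9
r_xx = [-9, -12, -3, 16, 32, 16, -3, -12, -9]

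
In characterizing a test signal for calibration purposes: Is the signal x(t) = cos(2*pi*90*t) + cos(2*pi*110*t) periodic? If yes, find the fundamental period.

f1 = 90 Hz, f2 = 110 Hz
Period T1 = 1/90, T2 = 1/110
Ratio T1/T2 = 110/90, which is rational.
The signal is periodic with fundamental period T = 1/GCD(90,110) = 1/10 s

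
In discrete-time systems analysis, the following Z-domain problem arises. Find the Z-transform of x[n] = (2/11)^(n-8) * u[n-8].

Time-shifting property: if X(z) = Z{x[n]}, then Z{x[n-d]} = z^(-d) * X(z)
X(z) = z/(z - 2/11) for x[n] = (2/11)^n * u[n]
Z{x[n-8]} = z^(-8) * z/(z - 2/11) = z^(-7)/(z - 2/11)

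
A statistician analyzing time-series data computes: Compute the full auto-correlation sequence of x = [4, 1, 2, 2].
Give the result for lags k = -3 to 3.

r_xx[k] = sum_m x[m]*x[m+k], indexed from 0, for k = -3 to 3:
  r_xx[-3] = x[3]*x[0] = 8
  r_xx[-2] = x[2]*x[0] + x[3]*x[1] = 10
  r_xx[-1] = x[1]*x[0] + x[2]*x[1] + x[3]*x[2] = 10
  r_xx[0] = x[0]*x[0] + x[1]*x[1] + x[2]*x[2] + x[3]*x[3] = 25
  r_xx[1] = x[0]*x[1] + x[1]*x[2] + x[2]*x[3] = 10
  r_xx[2] = x[0]*x[2] + x[1]*x[3] = 10
  r_xx[3] = x[0]*x[3] = 8
r_xx = [8, 10, 10, 25, 10, 10, 8]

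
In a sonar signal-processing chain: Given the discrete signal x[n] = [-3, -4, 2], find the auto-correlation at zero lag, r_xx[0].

The auto-correlation at zero lag r_xx[0] equals the signal energy.
r_xx[0] = sum of x[n]^2 = (-3)^2 + (-4)^2 + 2^2
= 9 + 16 + 4 = 29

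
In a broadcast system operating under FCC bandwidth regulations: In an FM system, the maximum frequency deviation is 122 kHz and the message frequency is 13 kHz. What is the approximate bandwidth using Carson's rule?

Carson's rule: BW = 2*(delta_f + f_m)
= 2*(122 + 13) kHz = 270 kHz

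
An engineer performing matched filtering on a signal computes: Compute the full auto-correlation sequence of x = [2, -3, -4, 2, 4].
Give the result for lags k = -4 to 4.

r_xx[k] = sum_m x[m]*x[m+k], indexed from 0, for k = -4 to 4:
  r_xx[-4] = x[4]*x[0] = 8
  r_xx[-3] = x[3]*x[0] + x[4]*x[1] = -8
  r_xx[-2] = x[2]*x[0] + x[3]*x[1] + x[4]*x[2] = -30
  r_xx[-1] = x[1]*x[0] + x[2]*x[1] + x[3]*x[2] + x[4]*x[3] = 6
  r_xx[0] = x[0]*x[0] + x[1]*x[1] + x[2]*x[2] + x[3]*x[3] + x[4]*x[4] = 49
  r_xx[1] = x[0]*x[1] + x[1]*x[2] + x[2]*x[3] + x[3]*x[4] = 6
  r_xx[2] = x[0]*x[2] + x[1]*x[3] + x[2]*x[4] = -30
  r_xx[3] = x[0]*x[3] + x[1]*x[4] = -8
  r_xx[4] = x[0]*x[4] = 8
r_xx = [8, -8, -30, 6, 49, 6, -30, -8, 8]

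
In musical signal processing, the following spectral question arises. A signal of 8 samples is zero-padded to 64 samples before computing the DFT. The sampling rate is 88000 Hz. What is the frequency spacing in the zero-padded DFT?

Original DFT: N = 8, resolution = f_s/N = 88000/8 = 11000 Hz
Zero-padded DFT: N = 64, resolution = f_s/N = 88000/64 = 1375 Hz
Zero-padding interpolates the spectrum (finer frequency grid)
but does NOT improve the true spectral resolution (ability to resolve close frequencies).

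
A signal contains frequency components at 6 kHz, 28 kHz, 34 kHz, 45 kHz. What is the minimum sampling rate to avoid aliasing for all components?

The highest frequency component is f_max = 45 kHz.
Nyquist rate = 2 * f_max = 2 * 45 kHz = 90 kHz.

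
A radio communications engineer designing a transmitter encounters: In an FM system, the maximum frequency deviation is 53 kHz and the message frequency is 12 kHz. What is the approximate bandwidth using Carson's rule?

Carson's rule: BW = 2*(delta_f + f_m)
= 2*(53 + 12) kHz = 130 kHz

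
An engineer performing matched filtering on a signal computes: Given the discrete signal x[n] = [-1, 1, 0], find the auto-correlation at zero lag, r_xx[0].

The auto-correlation at zero lag r_xx[0] equals the signal energy.
r_xx[0] = sum of x[n]^2 = (-1)^2 + 1^2 + 0^2
= 1 + 1 + 0 = 2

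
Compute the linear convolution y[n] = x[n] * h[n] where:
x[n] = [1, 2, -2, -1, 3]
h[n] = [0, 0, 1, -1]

y[n] = sum_k x[k]*h[n-k]. Output length = len(x) + len(h) - 1 = 5 + 4 - 1 = 8.
y[0] = 1*0 = 0
y[1] = 2*0 + 1*0 = 0
y[2] = -2*0 + 2*0 + 1*1 = 1
y[3] = -1*0 + -2*0 + 2*1 + 1*-1 = 1
y[4] = 3*0 + -1*0 + -2*1 + 2*-1 = -4
y[5] = 3*0 + -1*1 + -2*-1 = 1
y[6] = 3*1 + -1*-1 = 4
y[7] = 3*-1 = -3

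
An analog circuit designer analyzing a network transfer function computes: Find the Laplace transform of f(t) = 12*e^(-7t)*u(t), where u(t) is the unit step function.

Standard Laplace transform pair:
e^(-at)*u(t) <-> 1/(s+a)
With a = 7: L{12*e^(-7t)*u(t)} = 12/(s+7), ROC: Re(s) > -7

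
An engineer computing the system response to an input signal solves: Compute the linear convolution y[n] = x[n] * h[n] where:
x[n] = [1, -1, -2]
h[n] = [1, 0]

y[n] = sum_k x[k]*h[n-k]. Output length = len(x) + len(h) - 1 = 3 + 2 - 1 = 4.
y[0] = 1*1 = 1
y[1] = -1*1 + 1*0 = -1
y[2] = -2*1 + -1*0 = -2
y[3] = -2*0 = 0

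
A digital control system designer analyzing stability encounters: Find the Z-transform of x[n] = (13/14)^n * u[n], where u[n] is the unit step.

The Z-transform of a^n * u[n] is z/(z-a) for |z| > |a|.
Here a = 13/14, so X(z) = z/(z - (13/14)) = 14z/(14z - 13)
ROC: |z| > 13/14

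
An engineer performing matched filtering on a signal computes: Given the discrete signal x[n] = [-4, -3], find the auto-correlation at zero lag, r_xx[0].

The auto-correlation at zero lag r_xx[0] equals the signal energy.
r_xx[0] = sum of x[n]^2 = (-4)^2 + (-3)^2
= 16 + 9 = 25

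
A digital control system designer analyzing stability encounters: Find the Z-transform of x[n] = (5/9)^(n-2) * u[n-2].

Time-shifting property: if X(z) = Z{x[n]}, then Z{x[n-d]} = z^(-d) * X(z)
X(z) = z/(z - 5/9) for x[n] = (5/9)^n * u[n]
Z{x[n-2]} = z^(-2) * z/(z - 5/9) = z^(-1)/(z - 5/9)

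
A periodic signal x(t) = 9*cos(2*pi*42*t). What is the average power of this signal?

Average power of A*cos(wt) is A^2/2.
P = 9^2 / 2 = 81/2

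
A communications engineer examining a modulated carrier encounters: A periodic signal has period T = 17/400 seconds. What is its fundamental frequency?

The fundamental frequency is the reciprocal of the period.
f = 1/T = 1/(17/400) = 400/17 Hz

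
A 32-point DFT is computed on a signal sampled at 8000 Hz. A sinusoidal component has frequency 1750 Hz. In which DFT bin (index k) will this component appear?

DFT frequency resolution = f_s/N = 8000/32 = 250 Hz
Bin index k = f_signal / resolution = 1750 / 250 = 7
The signal frequency 1750 Hz falls in DFT bin k = 7.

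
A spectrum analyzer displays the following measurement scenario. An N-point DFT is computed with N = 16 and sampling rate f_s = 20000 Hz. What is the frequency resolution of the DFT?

DFT frequency resolution = f_s / N
= 20000 / 16 = 1250 Hz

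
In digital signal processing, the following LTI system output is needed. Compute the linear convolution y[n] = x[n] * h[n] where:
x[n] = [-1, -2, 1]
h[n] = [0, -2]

y[n] = sum_k x[k]*h[n-k]. Output length = len(x) + len(h) - 1 = 3 + 2 - 1 = 4.
y[0] = -1*0 = 0
y[1] = -2*0 + -1*-2 = 2
y[2] = 1*0 + -2*-2 = 4
y[3] = 1*-2 = -2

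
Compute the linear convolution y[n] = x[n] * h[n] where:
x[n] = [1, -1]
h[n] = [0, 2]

y[n] = sum_k x[k]*h[n-k]. Output length = len(x) + len(h) - 1 = 2 + 2 - 1 = 3.
y[0] = 1*0 = 0
y[1] = -1*0 + 1*2 = 2
y[2] = -1*2 = -2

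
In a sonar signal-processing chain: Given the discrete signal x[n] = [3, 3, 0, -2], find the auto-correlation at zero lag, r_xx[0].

The auto-correlation at zero lag r_xx[0] equals the signal energy.
r_xx[0] = sum of x[n]^2 = 3^2 + 3^2 + 0^2 + (-2)^2
= 9 + 9 + 0 + 4 = 22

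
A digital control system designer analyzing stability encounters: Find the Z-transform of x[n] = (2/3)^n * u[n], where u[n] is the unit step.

The Z-transform of a^n * u[n] is z/(z-a) for |z| > |a|.
Here a = 2/3, so X(z) = z/(z - (2/3)) = 3z/(3z - 2)
ROC: |z| > 2/3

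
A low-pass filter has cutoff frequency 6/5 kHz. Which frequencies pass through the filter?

A low-pass filter passes all frequencies below the cutoff frequency 6/5 kHz and attenuates higher frequencies.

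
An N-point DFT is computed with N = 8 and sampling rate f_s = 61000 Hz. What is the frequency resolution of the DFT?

DFT frequency resolution = f_s / N
= 61000 / 8 = 7625 Hz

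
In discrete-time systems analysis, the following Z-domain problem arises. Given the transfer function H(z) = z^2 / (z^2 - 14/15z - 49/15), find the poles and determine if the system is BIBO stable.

Poles are roots of the denominator: z^2 - 14/15z - 49/15 = 0.
Quadratic formula: z = [-(-14/15) +/- sqrt((-14/15)^2 - 4*(-49/15))] / 2
Discriminant = 196/225 + 196/15 = 3136/225; sqrt = 56/15.
z = (14/15 +/- 56/15) / 2 => z = 7/3 or z = -7/5.
|p1| = 7/3, |p2| = 7/5.
For BIBO stability, all poles must lie inside the unit circle (|p| < 1).
System is UNSTABLE since at least one |p| >= 1.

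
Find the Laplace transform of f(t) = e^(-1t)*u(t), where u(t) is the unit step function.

Standard Laplace transform pair:
e^(-at)*u(t) <-> 1/(s+a)
With a = 1: L{e^(-1t)*u(t)} = 1/(s+1), ROC: Re(s) > -1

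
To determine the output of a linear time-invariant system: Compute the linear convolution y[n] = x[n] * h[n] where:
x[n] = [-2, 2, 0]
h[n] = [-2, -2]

y[n] = sum_k x[k]*h[n-k]. Output length = len(x) + len(h) - 1 = 3 + 2 - 1 = 4.
y[0] = -2*-2 = 4
y[1] = 2*-2 + -2*-2 = 0
y[2] = 0*-2 + 2*-2 = -4
y[3] = 0*-2 = 0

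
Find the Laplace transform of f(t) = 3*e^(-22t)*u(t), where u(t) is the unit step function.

Standard Laplace transform pair:
e^(-at)*u(t) <-> 1/(s+a)
With a = 22: L{3*e^(-22t)*u(t)} = 3/(s+22), ROC: Re(s) > -22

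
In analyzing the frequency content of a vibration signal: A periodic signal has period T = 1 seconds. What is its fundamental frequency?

The fundamental frequency is the reciprocal of the period.
f = 1/T = 1/(1) = 1 Hz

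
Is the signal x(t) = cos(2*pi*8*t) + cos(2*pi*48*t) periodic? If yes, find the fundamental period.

f1 = 8 Hz, f2 = 48 Hz
Period T1 = 1/8, T2 = 1/48
Ratio T1/T2 = 48/8, which is rational.
The signal is periodic with fundamental period T = 1/GCD(8,48) = 1/8 s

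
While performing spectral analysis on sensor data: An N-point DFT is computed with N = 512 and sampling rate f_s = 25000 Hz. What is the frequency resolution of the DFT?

DFT frequency resolution = f_s / N
= 25000 / 512 = 3125/64 Hz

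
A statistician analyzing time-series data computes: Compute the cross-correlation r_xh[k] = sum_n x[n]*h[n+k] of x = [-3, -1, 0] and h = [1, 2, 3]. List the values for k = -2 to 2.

Both sequences indexed from 0 and zero outside their support.
Lags with overlap: k = -2 to 2.
  r_xh[-2] = x[2]*h[0] = 0
  r_xh[-1] = x[1]*h[0] + x[2]*h[1] = -1
  r_xh[0] = x[0]*h[0] + x[1]*h[1] + x[2]*h[2] = -5
  r_xh[1] = x[0]*h[1] + x[1]*h[2] = -9
  r_xh[2] = x[0]*h[2] = -9
r_xh = [0, -1, -5, -9, -9] (for k = -2, ..., 2)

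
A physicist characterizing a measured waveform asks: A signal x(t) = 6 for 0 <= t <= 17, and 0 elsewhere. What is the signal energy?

Energy = integral of |x(t)|^2 dt over the signal duration
= 6^2 * 17 = 36 * 17 = 612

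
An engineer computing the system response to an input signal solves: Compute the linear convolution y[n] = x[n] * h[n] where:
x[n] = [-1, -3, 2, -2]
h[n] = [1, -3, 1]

y[n] = sum_k x[k]*h[n-k]. Output length = len(x) + len(h) - 1 = 4 + 3 - 1 = 6.
y[0] = -1*1 = -1
y[1] = -3*1 + -1*-3 = 0
y[2] = 2*1 + -3*-3 + -1*1 = 10
y[3] = -2*1 + 2*-3 + -3*1 = -11
y[4] = -2*-3 + 2*1 = 8
y[5] = -2*1 = -2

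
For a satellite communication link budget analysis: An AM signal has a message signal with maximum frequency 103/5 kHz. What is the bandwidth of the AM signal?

In AM (double-sideband), the bandwidth is twice the message frequency.
BW = 2 * f_m = 2 * 103/5 kHz = 206/5 kHz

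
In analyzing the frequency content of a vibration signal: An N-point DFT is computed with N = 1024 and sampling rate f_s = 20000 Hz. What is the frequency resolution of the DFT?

DFT frequency resolution = f_s / N
= 20000 / 1024 = 625/32 Hz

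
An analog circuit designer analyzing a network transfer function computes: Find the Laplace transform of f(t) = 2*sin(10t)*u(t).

Standard pair: sin(wt)*u(t) <-> w/(s^2+w^2)
With w = 10: L{2*sin(10t)*u(t)} = 20/(s^2+100)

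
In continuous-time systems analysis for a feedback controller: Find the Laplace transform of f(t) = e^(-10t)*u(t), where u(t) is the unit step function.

Standard Laplace transform pair:
e^(-at)*u(t) <-> 1/(s+a)
With a = 10: L{e^(-10t)*u(t)} = 1/(s+10), ROC: Re(s) > -10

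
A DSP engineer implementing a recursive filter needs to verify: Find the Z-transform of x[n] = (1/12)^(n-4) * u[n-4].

Time-shifting property: if X(z) = Z{x[n]}, then Z{x[n-d]} = z^(-d) * X(z)
X(z) = z/(z - 1/12) for x[n] = (1/12)^n * u[n]
Z{x[n-4]} = z^(-4) * z/(z - 1/12) = z^(-3)/(z - 1/12)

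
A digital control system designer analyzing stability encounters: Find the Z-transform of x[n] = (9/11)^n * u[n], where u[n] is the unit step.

The Z-transform of a^n * u[n] is z/(z-a) for |z| > |a|.
Here a = 9/11, so X(z) = z/(z - (9/11)) = 11z/(11z - 9)
ROC: |z| > 9/11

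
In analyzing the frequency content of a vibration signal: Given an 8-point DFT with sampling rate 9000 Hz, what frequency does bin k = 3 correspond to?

The frequency of DFT bin k is: f_k = k * f_s / N
f_3 = 3 * 9000 / 8 = 3375 Hz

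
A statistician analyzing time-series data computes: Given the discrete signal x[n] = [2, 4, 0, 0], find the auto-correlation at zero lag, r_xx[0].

The auto-correlation at zero lag r_xx[0] equals the signal energy.
r_xx[0] = sum of x[n]^2 = 2^2 + 4^2 + 0^2 + 0^2
= 4 + 16 + 0 + 0 = 20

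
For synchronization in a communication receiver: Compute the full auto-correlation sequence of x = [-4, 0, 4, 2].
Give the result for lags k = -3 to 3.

r_xx[k] = sum_m x[m]*x[m+k], indexed from 0, for k = -3 to 3:
  r_xx[-3] = x[3]*x[0] = -8
  r_xx[-2] = x[2]*x[0] + x[3]*x[1] = -16
  r_xx[-1] = x[1]*x[0] + x[2]*x[1] + x[3]*x[2] = 8
  r_xx[0] = x[0]*x[0] + x[1]*x[1] + x[2]*x[2] + x[3]*x[3] = 36
  r_xx[1] = x[0]*x[1] + x[1]*x[2] + x[2]*x[3] = 8
  r_xx[2] = x[0]*x[2] + x[1]*x[3] = -16
  r_xx[3] = x[0]*x[3] = -8
r_xx = [-8, -16, 8, 36, 8, -16, -8]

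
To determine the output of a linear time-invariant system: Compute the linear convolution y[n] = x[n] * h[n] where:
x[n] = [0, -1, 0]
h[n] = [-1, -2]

y[n] = sum_k x[k]*h[n-k]. Output length = len(x) + len(h) - 1 = 3 + 2 - 1 = 4.
y[0] = 0*-1 = 0
y[1] = -1*-1 + 0*-2 = 1
y[2] = 0*-1 + -1*-2 = 2
y[3] = 0*-2 = 0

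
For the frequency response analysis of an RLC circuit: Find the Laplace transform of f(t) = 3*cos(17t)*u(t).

Standard pair: cos(wt)*u(t) <-> s/(s^2+w^2)
With w = 17: L{3*cos(17t)*u(t)} = 3s/(s^2+289)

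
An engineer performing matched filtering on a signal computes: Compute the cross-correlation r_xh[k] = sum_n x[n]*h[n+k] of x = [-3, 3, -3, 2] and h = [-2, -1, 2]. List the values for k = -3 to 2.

Both sequences indexed from 0 and zero outside their support.
Lags with overlap: k = -3 to 2.
  r_xh[-3] = x[3]*h[0] = -4
  r_xh[-2] = x[2]*h[0] + x[3]*h[1] = 4
  r_xh[-1] = x[1]*h[0] + x[2]*h[1] + x[3]*h[2] = 1
  r_xh[0] = x[0]*h[0] + x[1]*h[1] + x[2]*h[2] = -3
  r_xh[1] = x[0]*h[1] + x[1]*h[2] = 9
  r_xh[2] = x[0]*h[2] = -6
r_xh = [-4, 4, 1, -3, 9, -6] (for k = -3, ..., 2)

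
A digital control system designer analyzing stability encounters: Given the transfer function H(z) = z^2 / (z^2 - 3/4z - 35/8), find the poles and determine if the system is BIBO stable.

Poles are roots of the denominator: z^2 - 3/4z - 35/8 = 0.
Quadratic formula: z = [-(-3/4) +/- sqrt((-3/4)^2 - 4*(-35/8))] / 2
Discriminant = 9/16 + 35/2 = 289/16; sqrt = 17/4.
z = (3/4 +/- 17/4) / 2 => z = 5/2 or z = -7/4.
|p1| = 7/4, |p2| = 5/2.
For BIBO stability, all poles must lie inside the unit circle (|p| < 1).
System is UNSTABLE since at least one |p| >= 1.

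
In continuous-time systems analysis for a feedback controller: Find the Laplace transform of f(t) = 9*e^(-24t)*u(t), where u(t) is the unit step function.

Standard Laplace transform pair:
e^(-at)*u(t) <-> 1/(s+a)
With a = 24: L{9*e^(-24t)*u(t)} = 9/(s+24), ROC: Re(s) > -24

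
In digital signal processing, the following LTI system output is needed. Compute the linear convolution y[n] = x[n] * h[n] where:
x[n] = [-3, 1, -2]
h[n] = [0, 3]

y[n] = sum_k x[k]*h[n-k]. Output length = len(x) + len(h) - 1 = 3 + 2 - 1 = 4.
y[0] = -3*0 = 0
y[1] = 1*0 + -3*3 = -9
y[2] = -2*0 + 1*3 = 3
y[3] = -2*3 = -6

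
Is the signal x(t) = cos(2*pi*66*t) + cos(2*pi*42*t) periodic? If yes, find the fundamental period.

f1 = 66 Hz, f2 = 42 Hz
Period T1 = 1/66, T2 = 1/42
Ratio T1/T2 = 42/66, which is rational.
The signal is periodic with fundamental period T = 1/GCD(66,42) = 1/6 s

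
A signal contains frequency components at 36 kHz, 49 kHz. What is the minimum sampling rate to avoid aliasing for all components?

The highest frequency component is f_max = 49 kHz.
Nyquist rate = 2 * f_max = 2 * 49 kHz = 98 kHz.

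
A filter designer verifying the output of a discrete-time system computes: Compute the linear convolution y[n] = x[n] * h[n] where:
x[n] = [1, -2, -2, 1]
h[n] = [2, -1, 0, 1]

y[n] = sum_k x[k]*h[n-k]. Output length = len(x) + len(h) - 1 = 4 + 4 - 1 = 7.
y[0] = 1*2 = 2
y[1] = -2*2 + 1*-1 = -5
y[2] = -2*2 + -2*-1 + 1*0 = -2
y[3] = 1*2 + -2*-1 + -2*0 + 1*1 = 5
y[4] = 1*-1 + -2*0 + -2*1 = -3
y[5] = 1*0 + -2*1 = -2
y[6] = 1*1 = 1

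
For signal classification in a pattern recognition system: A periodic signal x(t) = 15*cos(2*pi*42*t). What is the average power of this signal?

Average power of A*cos(wt) is A^2/2.
P = 15^2 / 2 = 225/2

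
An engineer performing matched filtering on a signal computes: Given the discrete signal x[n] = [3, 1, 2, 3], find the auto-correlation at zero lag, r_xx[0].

The auto-correlation at zero lag r_xx[0] equals the signal energy.
r_xx[0] = sum of x[n]^2 = 3^2 + 1^2 + 2^2 + 3^2
= 9 + 1 + 4 + 9 = 23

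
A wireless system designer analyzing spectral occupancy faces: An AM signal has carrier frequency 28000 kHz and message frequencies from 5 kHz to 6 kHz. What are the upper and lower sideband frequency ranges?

Upper sideband (USB) = fc + [fm_low, fm_high] = 28000 + [5, 6] = [28005, 28006] kHz
Lower sideband (LSB) = fc - [fm_high, fm_low] = 28000 - [6, 5] = [27994, 27995] kHz
Total occupied spectrum: 27994 kHz to 28006 kHz (plus carrier at 28000 kHz)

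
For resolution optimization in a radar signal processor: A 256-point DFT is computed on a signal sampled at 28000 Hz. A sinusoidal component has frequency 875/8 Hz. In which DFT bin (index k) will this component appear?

DFT frequency resolution = f_s/N = 28000/256 = 875/8 Hz
Bin index k = f_signal / resolution = 875/8 / 875/8 = 1
The signal frequency 875/8 Hz falls in DFT bin k = 1.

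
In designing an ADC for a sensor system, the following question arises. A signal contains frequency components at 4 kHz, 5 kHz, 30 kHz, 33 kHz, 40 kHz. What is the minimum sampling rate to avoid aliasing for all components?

The highest frequency component is f_max = 40 kHz.
Nyquist rate = 2 * f_max = 2 * 40 kHz = 80 kHz.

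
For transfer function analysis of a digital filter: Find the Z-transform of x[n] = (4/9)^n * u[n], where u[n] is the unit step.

The Z-transform of a^n * u[n] is z/(z-a) for |z| > |a|.
Here a = 4/9, so X(z) = z/(z - (4/9)) = 9z/(9z - 4)
ROC: |z| > 4/9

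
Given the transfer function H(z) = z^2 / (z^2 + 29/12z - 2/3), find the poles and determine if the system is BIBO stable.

Poles are roots of the denominator: z^2 + 29/12z - 2/3 = 0.
Quadratic formula: z = [-(29/12) +/- sqrt((29/12)^2 - 4*(-2/3))] / 2
Discriminant = 841/144 + 8/3 = 1225/144; sqrt = 35/12.
z = (-29/12 +/- 35/12) / 2 => z = 1/4 or z = -8/3.
|p1| = 8/3, |p2| = 1/4.
For BIBO stability, all poles must lie inside the unit circle (|p| < 1).
System is UNSTABLE since at least one |p| >= 1.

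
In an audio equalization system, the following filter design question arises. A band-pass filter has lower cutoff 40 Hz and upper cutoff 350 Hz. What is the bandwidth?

Bandwidth = f_high - f_low
= 350 Hz - 40 Hz = 310 Hz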